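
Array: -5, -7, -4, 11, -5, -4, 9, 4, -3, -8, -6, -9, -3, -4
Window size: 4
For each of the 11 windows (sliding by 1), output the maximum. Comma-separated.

11, 11, 11, 11, 9, 9, 9, 4, -3, -3, -3

Sliding a size-4 window across the 14 values:
[-5, -7, -4, 11] → max 11
[-7, -4, 11, -5] → max 11
[-4, 11, -5, -4] → max 11
[11, -5, -4, 9] → max 11
[-5, -4, 9, 4] → max 9
[-4, 9, 4, -3] → max 9
[9, 4, -3, -8] → max 9
[4, -3, -8, -6] → max 4
[-3, -8, -6, -9] → max -3
[-8, -6, -9, -3] → max -3
[-6, -9, -3, -4] → max -3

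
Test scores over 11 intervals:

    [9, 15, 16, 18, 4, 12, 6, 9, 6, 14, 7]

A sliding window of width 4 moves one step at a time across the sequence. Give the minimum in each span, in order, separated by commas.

9, 4, 4, 4, 4, 6, 6, 6

Sliding a size-4 window across the 11 values:
(9, 15, 16, 18) → min 9
(15, 16, 18, 4) → min 4
(16, 18, 4, 12) → min 4
(18, 4, 12, 6) → min 4
(4, 12, 6, 9) → min 4
(12, 6, 9, 6) → min 6
(6, 9, 6, 14) → min 6
(9, 6, 14, 7) → min 6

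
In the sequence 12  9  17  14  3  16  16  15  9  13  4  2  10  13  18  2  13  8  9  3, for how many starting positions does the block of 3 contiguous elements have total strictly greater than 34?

[12, 9, 17] → sum 38  > 34 ✓
[9, 17, 14] → sum 40  > 34 ✓
[17, 14, 3] → sum 34
[14, 3, 16] → sum 33
[3, 16, 16] → sum 35  > 34 ✓
[16, 16, 15] → sum 47  > 34 ✓
[16, 15, 9] → sum 40  > 34 ✓
[15, 9, 13] → sum 37  > 34 ✓
[9, 13, 4] → sum 26
[13, 4, 2] → sum 19
[4, 2, 10] → sum 16
[2, 10, 13] → sum 25
[10, 13, 18] → sum 41  > 34 ✓
[13, 18, 2] → sum 33
[18, 2, 13] → sum 33
[2, 13, 8] → sum 23
[13, 8, 9] → sum 30
[8, 9, 3] → sum 20
7 windows satisfy the condition.

7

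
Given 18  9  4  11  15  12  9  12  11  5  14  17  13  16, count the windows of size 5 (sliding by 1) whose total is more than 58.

[18, 9, 4, 11, 15] → sum 57
[9, 4, 11, 15, 12] → sum 51
[4, 11, 15, 12, 9] → sum 51
[11, 15, 12, 9, 12] → sum 59  > 58 ✓
[15, 12, 9, 12, 11] → sum 59  > 58 ✓
[12, 9, 12, 11, 5] → sum 49
[9, 12, 11, 5, 14] → sum 51
[12, 11, 5, 14, 17] → sum 59  > 58 ✓
[11, 5, 14, 17, 13] → sum 60  > 58 ✓
[5, 14, 17, 13, 16] → sum 65  > 58 ✓
5 windows satisfy the condition.

5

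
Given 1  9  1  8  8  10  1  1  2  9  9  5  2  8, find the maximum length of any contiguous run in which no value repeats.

4

[1] len 1
[1, 9] len 2
[9, 1] len 2
[9, 1, 8] len 3
[8] len 1
[8, 10] len 2
[8, 10, 1] len 3
[1] len 1
[1, 2] len 2
[1, 2, 9] len 3
[9] len 1
[9, 5] len 2
[9, 5, 2] len 3
[9, 5, 2, 8] len 4
Longest all-distinct length: 4.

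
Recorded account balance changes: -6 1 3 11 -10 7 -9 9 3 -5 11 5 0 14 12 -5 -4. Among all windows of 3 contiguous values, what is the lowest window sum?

Window sums for each of the 15 positions:
[-6, 1, 3] → sum -2
[1, 3, 11] → sum 15
[3, 11, -10] → sum 4
[11, -10, 7] → sum 8
[-10, 7, -9] → sum -12
[7, -9, 9] → sum 7
[-9, 9, 3] → sum 3
[9, 3, -5] → sum 7
[3, -5, 11] → sum 9
[-5, 11, 5] → sum 11
[11, 5, 0] → sum 16
[5, 0, 14] → sum 19
[0, 14, 12] → sum 26
[14, 12, -5] → sum 21
[12, -5, -4] → sum 3
Lowest of these is -12.

-12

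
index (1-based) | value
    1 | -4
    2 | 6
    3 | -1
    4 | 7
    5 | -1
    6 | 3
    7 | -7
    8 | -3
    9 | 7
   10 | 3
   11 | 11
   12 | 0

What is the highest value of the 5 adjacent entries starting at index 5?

Elements at indices 5..9: -1, 3, -7, -3, 7
max(-1, 3, -7, -3, 7) = 7

7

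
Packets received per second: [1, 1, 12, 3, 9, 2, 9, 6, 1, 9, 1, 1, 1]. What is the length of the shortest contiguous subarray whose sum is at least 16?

add 1: running sum 1 < 16
add 1: running sum 2 < 16
add 12: running sum 14 < 16
end 3: [1, 12, 3] sum 16, len 3
end 4: [12, 3, 9] sum 24, len 3
end 5: [12, 3, 9, 2] sum 26, len 4
end 6: [9, 2, 9] sum 20, len 3
end 7: [2, 9, 6] sum 17, len 3
end 8: [9, 6, 1] sum 16, len 3
end 9: [6, 1, 9] sum 16, len 3
end 10: [6, 1, 9, 1] sum 17, len 4
end 11: [6, 1, 9, 1, 1] sum 18, len 5
end 12: [6, 1, 9, 1, 1, 1] sum 19, len 6
Shortest qualifying length: 3.

3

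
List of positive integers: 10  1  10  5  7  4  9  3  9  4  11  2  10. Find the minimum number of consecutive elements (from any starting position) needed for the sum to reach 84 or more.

13

add 10: running sum 10 < 84
add 1: running sum 11 < 84
add 10: running sum 21 < 84
add 5: running sum 26 < 84
add 7: running sum 33 < 84
add 4: running sum 37 < 84
add 9: running sum 46 < 84
add 3: running sum 49 < 84
add 9: running sum 58 < 84
add 4: running sum 62 < 84
add 11: running sum 73 < 84
add 2: running sum 75 < 84
end 12: [10, 1, 10, 5, 7, 4, 9, 3, 9, 4, 11, 2, 10] sum 85, len 13
Shortest qualifying length: 13.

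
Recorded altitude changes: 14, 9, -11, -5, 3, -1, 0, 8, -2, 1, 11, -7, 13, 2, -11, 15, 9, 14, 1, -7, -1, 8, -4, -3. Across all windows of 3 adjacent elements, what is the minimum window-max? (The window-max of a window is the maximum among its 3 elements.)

1

(14, 9, -11) → max 14
(9, -11, -5) → max 9
(-11, -5, 3) → max 3
(-5, 3, -1) → max 3
(3, -1, 0) → max 3
(-1, 0, 8) → max 8
(0, 8, -2) → max 8
(8, -2, 1) → max 8
(-2, 1, 11) → max 11
(1, 11, -7) → max 11
(11, -7, 13) → max 13
(-7, 13, 2) → max 13
(13, 2, -11) → max 13
(2, -11, 15) → max 15
(-11, 15, 9) → max 15
(15, 9, 14) → max 15
(9, 14, 1) → max 14
(14, 1, -7) → max 14
(1, -7, -1) → max 1
(-7, -1, 8) → max 8
(-1, 8, -4) → max 8
(8, -4, -3) → max 8
Minimum of these is 1.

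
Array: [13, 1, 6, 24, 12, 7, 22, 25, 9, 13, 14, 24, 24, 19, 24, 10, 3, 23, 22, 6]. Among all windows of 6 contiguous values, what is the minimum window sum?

63

[13, 1, 6, 24, 12, 7] → sum 63
[1, 6, 24, 12, 7, 22] → sum 72
[6, 24, 12, 7, 22, 25] → sum 96
[24, 12, 7, 22, 25, 9] → sum 99
[12, 7, 22, 25, 9, 13] → sum 88
[7, 22, 25, 9, 13, 14] → sum 90
[22, 25, 9, 13, 14, 24] → sum 107
[25, 9, 13, 14, 24, 24] → sum 109
[9, 13, 14, 24, 24, 19] → sum 103
[13, 14, 24, 24, 19, 24] → sum 118
[14, 24, 24, 19, 24, 10] → sum 115
[24, 24, 19, 24, 10, 3] → sum 104
[24, 19, 24, 10, 3, 23] → sum 103
[19, 24, 10, 3, 23, 22] → sum 101
[24, 10, 3, 23, 22, 6] → sum 88
Minimum of these is 63.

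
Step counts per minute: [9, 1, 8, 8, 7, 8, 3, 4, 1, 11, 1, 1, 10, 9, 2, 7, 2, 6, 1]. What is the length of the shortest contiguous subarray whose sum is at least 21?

3

add 9: running sum 9 < 21
add 1: running sum 10 < 21
add 8: running sum 18 < 21
add 8: shortest ending here [9, 1, 8, 8] sum 26, len 4
add 7: shortest ending here [8, 8, 7] sum 23, len 3
add 8: shortest ending here [8, 7, 8] sum 23, len 3
add 3: shortest ending here [8, 7, 8, 3] sum 26, len 4
add 4: shortest ending here [7, 8, 3, 4] sum 22, len 4
add 1: shortest ending here [7, 8, 3, 4, 1] sum 23, len 5
add 11: shortest ending here [8, 3, 4, 1, 11] sum 27, len 5
add 1: shortest ending here [8, 3, 4, 1, 11, 1] sum 28, len 6
add 1: shortest ending here [3, 4, 1, 11, 1, 1] sum 21, len 6
add 10: shortest ending here [11, 1, 1, 10] sum 23, len 4
add 9: shortest ending here [1, 1, 10, 9] sum 21, len 4
add 2: shortest ending here [10, 9, 2] sum 21, len 3
add 7: shortest ending here [10, 9, 2, 7] sum 28, len 4
add 2: shortest ending here [10, 9, 2, 7, 2] sum 30, len 5
add 6: shortest ending here [9, 2, 7, 2, 6] sum 26, len 5
add 1: shortest ending here [9, 2, 7, 2, 6, 1] sum 27, len 6
Shortest qualifying length: 3.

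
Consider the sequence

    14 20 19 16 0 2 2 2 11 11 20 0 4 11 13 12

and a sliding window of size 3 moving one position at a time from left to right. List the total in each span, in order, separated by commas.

53, 55, 35, 18, 4, 6, 15, 24, 42, 31, 24, 15, 28, 36

14 20 19 → sum 53
20 19 16 → sum 55
19 16 0 → sum 35
16 0 2 → sum 18
0 2 2 → sum 4
2 2 2 → sum 6
2 2 11 → sum 15
2 11 11 → sum 24
11 11 20 → sum 42
11 20 0 → sum 31
20 0 4 → sum 24
0 4 11 → sum 15
4 11 13 → sum 28
11 13 12 → sum 36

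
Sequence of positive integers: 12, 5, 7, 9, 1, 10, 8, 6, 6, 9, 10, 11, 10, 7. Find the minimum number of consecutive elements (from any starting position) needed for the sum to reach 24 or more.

3

add 12: running sum 12 < 24
add 5: running sum 17 < 24
add 7: shortest ending here [12, 5, 7] sum 24, len 3
add 9: shortest ending here [12, 5, 7, 9] sum 33, len 4
add 1: shortest ending here [12, 5, 7, 9, 1] sum 34, len 5
add 10: shortest ending here [7, 9, 1, 10] sum 27, len 4
add 8: shortest ending here [9, 1, 10, 8] sum 28, len 4
add 6: shortest ending here [10, 8, 6] sum 24, len 3
add 6: shortest ending here [10, 8, 6, 6] sum 30, len 4
add 9: shortest ending here [8, 6, 6, 9] sum 29, len 4
add 10: shortest ending here [6, 9, 10] sum 25, len 3
add 11: shortest ending here [9, 10, 11] sum 30, len 3
add 10: shortest ending here [10, 11, 10] sum 31, len 3
add 7: shortest ending here [11, 10, 7] sum 28, len 3
Shortest qualifying length: 3.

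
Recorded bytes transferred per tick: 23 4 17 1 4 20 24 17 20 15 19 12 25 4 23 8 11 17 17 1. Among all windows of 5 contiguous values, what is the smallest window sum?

46

Window sums for each of the 16 positions:
23 4 17 1 4 → sum 49
4 17 1 4 20 → sum 46
17 1 4 20 24 → sum 66
1 4 20 24 17 → sum 66
4 20 24 17 20 → sum 85
20 24 17 20 15 → sum 96
24 17 20 15 19 → sum 95
17 20 15 19 12 → sum 83
20 15 19 12 25 → sum 91
15 19 12 25 4 → sum 75
19 12 25 4 23 → sum 83
12 25 4 23 8 → sum 72
25 4 23 8 11 → sum 71
4 23 8 11 17 → sum 63
23 8 11 17 17 → sum 76
8 11 17 17 1 → sum 54
Smallest of these is 46.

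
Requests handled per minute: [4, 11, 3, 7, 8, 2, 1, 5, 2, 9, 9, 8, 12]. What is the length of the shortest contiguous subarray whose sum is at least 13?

2

add 4: running sum 4 < 13
end 1: [4, 11] sum 15, len 2
end 2: [11, 3] sum 14, len 2
end 3: [11, 3, 7] sum 21, len 3
end 4: [7, 8] sum 15, len 2
end 5: [7, 8, 2] sum 17, len 3
end 6: [7, 8, 2, 1] sum 18, len 4
end 7: [8, 2, 1, 5] sum 16, len 4
end 8: [8, 2, 1, 5, 2] sum 18, len 5
end 9: [5, 2, 9] sum 16, len 3
end 10: [9, 9] sum 18, len 2
end 11: [9, 8] sum 17, len 2
end 12: [8, 12] sum 20, len 2
Shortest qualifying length: 2.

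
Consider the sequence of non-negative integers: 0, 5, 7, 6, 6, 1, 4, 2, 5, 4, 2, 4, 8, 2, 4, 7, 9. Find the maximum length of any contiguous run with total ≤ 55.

13

add 0: [0] sum 0, len 1
add 5: [0, 5] sum 5, len 2
add 7: [0, 5, 7] sum 12, len 3
add 6: [0, 5, 7, 6] sum 18, len 4
add 6: [0, 5, 7, 6, 6] sum 24, len 5
add 1: [0, 5, 7, 6, 6, 1] sum 25, len 6
add 4: [0, 5, 7, 6, 6, 1, 4] sum 29, len 7
add 2: [0, 5, 7, 6, 6, 1, 4, 2] sum 31, len 8
add 5: [0, 5, 7, 6, 6, 1, 4, 2, 5] sum 36, len 9
add 4: [0, 5, 7, 6, 6, 1, 4, 2, 5, 4] sum 40, len 10
add 2: [0, 5, 7, 6, 6, 1, 4, 2, 5, 4, 2] sum 42, len 11
add 4: [0, 5, 7, 6, 6, 1, 4, 2, 5, 4, 2, 4] sum 46, len 12
add 8: [0, 5, 7, 6, 6, 1, 4, 2, 5, 4, 2, 4, 8] sum 54, len 13
add 2: [7, 6, 6, 1, 4, 2, 5, 4, 2, 4, 8, 2] sum 51, len 12
add 4: [7, 6, 6, 1, 4, 2, 5, 4, 2, 4, 8, 2, 4] sum 55, len 13
add 7: [6, 6, 1, 4, 2, 5, 4, 2, 4, 8, 2, 4, 7] sum 55, len 13
add 9: [1, 4, 2, 5, 4, 2, 4, 8, 2, 4, 7, 9] sum 52, len 12
Longest length seen: 13.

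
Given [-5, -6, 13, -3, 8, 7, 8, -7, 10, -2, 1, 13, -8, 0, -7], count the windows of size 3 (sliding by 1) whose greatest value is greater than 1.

[-5, -6, 13] → max 13  > 1 ✓
[-6, 13, -3] → max 13  > 1 ✓
[13, -3, 8] → max 13  > 1 ✓
[-3, 8, 7] → max 8  > 1 ✓
[8, 7, 8] → max 8  > 1 ✓
[7, 8, -7] → max 8  > 1 ✓
[8, -7, 10] → max 10  > 1 ✓
[-7, 10, -2] → max 10  > 1 ✓
[10, -2, 1] → max 10  > 1 ✓
[-2, 1, 13] → max 13  > 1 ✓
[1, 13, -8] → max 13  > 1 ✓
[13, -8, 0] → max 13  > 1 ✓
[-8, 0, -7] → max 0
12 windows satisfy the condition.

12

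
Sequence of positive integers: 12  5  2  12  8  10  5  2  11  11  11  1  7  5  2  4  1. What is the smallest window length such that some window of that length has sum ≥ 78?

add 12: running sum 12 < 78
add 5: running sum 17 < 78
add 2: running sum 19 < 78
add 12: running sum 31 < 78
add 8: running sum 39 < 78
add 10: running sum 49 < 78
add 5: running sum 54 < 78
add 2: running sum 56 < 78
add 11: running sum 67 < 78
add 11: shortest ending here [12, 5, 2, 12, 8, 10, 5, 2, 11, 11] sum 78, len 10
add 11: shortest ending here [12, 5, 2, 12, 8, 10, 5, 2, 11, 11, 11] sum 89, len 11
add 1: shortest ending here [5, 2, 12, 8, 10, 5, 2, 11, 11, 11, 1] sum 78, len 11
add 7: shortest ending here [12, 8, 10, 5, 2, 11, 11, 11, 1, 7] sum 78, len 10
add 5: shortest ending here [12, 8, 10, 5, 2, 11, 11, 11, 1, 7, 5] sum 83, len 11
add 2: shortest ending here [12, 8, 10, 5, 2, 11, 11, 11, 1, 7, 5, 2] sum 85, len 12
add 4: shortest ending here [12, 8, 10, 5, 2, 11, 11, 11, 1, 7, 5, 2, 4] sum 89, len 13
add 1: shortest ending here [8, 10, 5, 2, 11, 11, 11, 1, 7, 5, 2, 4, 1] sum 78, len 13
Shortest qualifying length: 10.

10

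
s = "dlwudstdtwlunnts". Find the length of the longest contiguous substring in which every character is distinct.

add d: [d] len 1
add l: [d, l] len 2
add w: [d, l, w] len 3
add u: [d, l, w, u] len 4
add d (repeat d, move left end past it): [l, w, u, d] len 4
add s: [l, w, u, d, s] len 5
add t: [l, w, u, d, s, t] len 6
add d (repeat d, move left end past it): [s, t, d] len 3
add t (repeat t, move left end past it): [d, t] len 2
add w: [d, t, w] len 3
add l: [d, t, w, l] len 4
add u: [d, t, w, l, u] len 5
add n: [d, t, w, l, u, n] len 6
add n (repeat n, move left end past it): [n] len 1
add t: [n, t] len 2
add s: [n, t, s] len 3
Longest all-distinct length: 6.

6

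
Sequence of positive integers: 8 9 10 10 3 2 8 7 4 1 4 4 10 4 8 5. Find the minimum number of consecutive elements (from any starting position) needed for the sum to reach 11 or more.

2

add 8: running sum 8 < 11
add 9: shortest ending here [8, 9] sum 17, len 2
add 10: shortest ending here [9, 10] sum 19, len 2
add 10: shortest ending here [10, 10] sum 20, len 2
add 3: shortest ending here [10, 3] sum 13, len 2
add 2: shortest ending here [10, 3, 2] sum 15, len 3
add 8: shortest ending here [3, 2, 8] sum 13, len 3
add 7: shortest ending here [8, 7] sum 15, len 2
add 4: shortest ending here [7, 4] sum 11, len 2
add 1: shortest ending here [7, 4, 1] sum 12, len 3
add 4: shortest ending here [7, 4, 1, 4] sum 16, len 4
add 4: shortest ending here [4, 1, 4, 4] sum 13, len 4
add 10: shortest ending here [4, 10] sum 14, len 2
add 4: shortest ending here [10, 4] sum 14, len 2
add 8: shortest ending here [4, 8] sum 12, len 2
add 5: shortest ending here [8, 5] sum 13, len 2
Shortest qualifying length: 2.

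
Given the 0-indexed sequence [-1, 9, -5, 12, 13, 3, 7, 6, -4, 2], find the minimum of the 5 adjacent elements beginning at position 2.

-5

Elements at indices 2..6: -5, 12, 13, 3, 7
min(-5, 12, 13, 3, 7) = -5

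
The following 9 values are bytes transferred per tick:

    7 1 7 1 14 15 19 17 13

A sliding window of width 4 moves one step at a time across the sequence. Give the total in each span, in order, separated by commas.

16, 23, 37, 49, 65, 64

7 1 7 1 → sum 16
1 7 1 14 → sum 23
7 1 14 15 → sum 37
1 14 15 19 → sum 49
14 15 19 17 → sum 65
15 19 17 13 → sum 64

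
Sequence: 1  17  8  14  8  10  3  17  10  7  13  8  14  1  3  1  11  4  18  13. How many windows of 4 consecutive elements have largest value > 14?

1 17 8 14 → max 17  > 14 ✓
17 8 14 8 → max 17  > 14 ✓
8 14 8 10 → max 14
14 8 10 3 → max 14
8 10 3 17 → max 17  > 14 ✓
10 3 17 10 → max 17  > 14 ✓
3 17 10 7 → max 17  > 14 ✓
17 10 7 13 → max 17  > 14 ✓
10 7 13 8 → max 13
7 13 8 14 → max 14
13 8 14 1 → max 14
8 14 1 3 → max 14
14 1 3 1 → max 14
1 3 1 11 → max 11
3 1 11 4 → max 11
1 11 4 18 → max 18  > 14 ✓
11 4 18 13 → max 18  > 14 ✓
8 windows satisfy the condition.

8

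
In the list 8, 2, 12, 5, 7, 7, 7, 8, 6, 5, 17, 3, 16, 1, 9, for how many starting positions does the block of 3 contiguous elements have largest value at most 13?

[8, 2, 12] → max 12  ≤ 13 ✓
[2, 12, 5] → max 12  ≤ 13 ✓
[12, 5, 7] → max 12  ≤ 13 ✓
[5, 7, 7] → max 7  ≤ 13 ✓
[7, 7, 7] → max 7  ≤ 13 ✓
[7, 7, 8] → max 8  ≤ 13 ✓
[7, 8, 6] → max 8  ≤ 13 ✓
[8, 6, 5] → max 8  ≤ 13 ✓
[6, 5, 17] → max 17
[5, 17, 3] → max 17
[17, 3, 16] → max 17
[3, 16, 1] → max 16
[16, 1, 9] → max 16
8 windows satisfy the condition.

8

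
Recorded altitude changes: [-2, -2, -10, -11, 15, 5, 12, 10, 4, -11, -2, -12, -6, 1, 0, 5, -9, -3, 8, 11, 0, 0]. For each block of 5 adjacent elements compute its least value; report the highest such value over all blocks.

(-2, -2, -10, -11, 15) → min -11
(-2, -10, -11, 15, 5) → min -11
(-10, -11, 15, 5, 12) → min -11
(-11, 15, 5, 12, 10) → min -11
(15, 5, 12, 10, 4) → min 4
(5, 12, 10, 4, -11) → min -11
(12, 10, 4, -11, -2) → min -11
(10, 4, -11, -2, -12) → min -12
(4, -11, -2, -12, -6) → min -12
(-11, -2, -12, -6, 1) → min -12
(-2, -12, -6, 1, 0) → min -12
(-12, -6, 1, 0, 5) → min -12
(-6, 1, 0, 5, -9) → min -9
(1, 0, 5, -9, -3) → min -9
(0, 5, -9, -3, 8) → min -9
(5, -9, -3, 8, 11) → min -9
(-9, -3, 8, 11, 0) → min -9
(-3, 8, 11, 0, 0) → min -3
Highest of these is 4.

4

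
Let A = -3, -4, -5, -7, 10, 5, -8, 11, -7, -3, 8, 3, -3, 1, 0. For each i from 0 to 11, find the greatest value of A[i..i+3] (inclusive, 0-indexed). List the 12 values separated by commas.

-3, 10, 10, 10, 11, 11, 11, 11, 8, 8, 8, 3

Sliding a size-4 window across the 15 values:
[-3, -4, -5, -7] → max -3
[-4, -5, -7, 10] → max 10
[-5, -7, 10, 5] → max 10
[-7, 10, 5, -8] → max 10
[10, 5, -8, 11] → max 11
[5, -8, 11, -7] → max 11
[-8, 11, -7, -3] → max 11
[11, -7, -3, 8] → max 11
[-7, -3, 8, 3] → max 8
[-3, 8, 3, -3] → max 8
[8, 3, -3, 1] → max 8
[3, -3, 1, 0] → max 3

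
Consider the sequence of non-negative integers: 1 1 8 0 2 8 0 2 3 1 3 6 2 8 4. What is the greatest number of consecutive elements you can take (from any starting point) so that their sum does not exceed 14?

[1] sum 1 len 1
[1, 1] sum 2 len 2
[1, 1, 8] sum 10 len 3
[1, 1, 8, 0] sum 10 len 4
[1, 1, 8, 0, 2] sum 12 len 5
[0, 2, 8] sum 10 len 3
[0, 2, 8, 0] sum 10 len 4
[0, 2, 8, 0, 2] sum 12 len 5
[8, 0, 2, 3] sum 13 len 4
[8, 0, 2, 3, 1] sum 14 len 5
[0, 2, 3, 1, 3] sum 9 len 5
[3, 1, 3, 6] sum 13 len 4
[1, 3, 6, 2] sum 12 len 4
[2, 8] sum 10 len 2
[2, 8, 4] sum 14 len 3
Longest length seen: 5.

5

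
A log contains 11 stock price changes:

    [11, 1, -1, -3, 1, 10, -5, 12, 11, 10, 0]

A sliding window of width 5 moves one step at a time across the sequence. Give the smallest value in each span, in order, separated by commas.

Sliding a size-5 window across the 11 values:
[11, 1, -1, -3, 1] → min -3
[1, -1, -3, 1, 10] → min -3
[-1, -3, 1, 10, -5] → min -5
[-3, 1, 10, -5, 12] → min -5
[1, 10, -5, 12, 11] → min -5
[10, -5, 12, 11, 10] → min -5
[-5, 12, 11, 10, 0] → min -5

-3, -3, -5, -5, -5, -5, -5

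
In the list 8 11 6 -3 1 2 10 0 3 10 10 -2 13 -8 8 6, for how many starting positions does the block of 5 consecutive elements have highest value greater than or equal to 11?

6

[8, 11, 6, -3, 1] → max 11  ≥ 11 ✓
[11, 6, -3, 1, 2] → max 11  ≥ 11 ✓
[6, -3, 1, 2, 10] → max 10
[-3, 1, 2, 10, 0] → max 10
[1, 2, 10, 0, 3] → max 10
[2, 10, 0, 3, 10] → max 10
[10, 0, 3, 10, 10] → max 10
[0, 3, 10, 10, -2] → max 10
[3, 10, 10, -2, 13] → max 13  ≥ 11 ✓
[10, 10, -2, 13, -8] → max 13  ≥ 11 ✓
[10, -2, 13, -8, 8] → max 13  ≥ 11 ✓
[-2, 13, -8, 8, 6] → max 13  ≥ 11 ✓
6 windows satisfy the condition.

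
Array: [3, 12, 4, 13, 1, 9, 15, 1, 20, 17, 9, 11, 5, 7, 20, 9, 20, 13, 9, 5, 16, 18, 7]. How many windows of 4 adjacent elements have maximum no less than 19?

10

[3, 12, 4, 13] → max 13
[12, 4, 13, 1] → max 13
[4, 13, 1, 9] → max 13
[13, 1, 9, 15] → max 15
[1, 9, 15, 1] → max 15
[9, 15, 1, 20] → max 20  ≥ 19 ✓
[15, 1, 20, 17] → max 20  ≥ 19 ✓
[1, 20, 17, 9] → max 20  ≥ 19 ✓
[20, 17, 9, 11] → max 20  ≥ 19 ✓
[17, 9, 11, 5] → max 17
[9, 11, 5, 7] → max 11
[11, 5, 7, 20] → max 20  ≥ 19 ✓
[5, 7, 20, 9] → max 20  ≥ 19 ✓
[7, 20, 9, 20] → max 20  ≥ 19 ✓
[20, 9, 20, 13] → max 20  ≥ 19 ✓
[9, 20, 13, 9] → max 20  ≥ 19 ✓
[20, 13, 9, 5] → max 20  ≥ 19 ✓
[13, 9, 5, 16] → max 16
[9, 5, 16, 18] → max 18
[5, 16, 18, 7] → max 18
10 windows satisfy the condition.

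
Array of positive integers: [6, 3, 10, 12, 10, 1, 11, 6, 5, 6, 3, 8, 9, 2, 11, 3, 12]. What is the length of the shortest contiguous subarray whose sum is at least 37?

add 6: running sum 6 < 37
add 3: running sum 9 < 37
add 10: running sum 19 < 37
add 12: running sum 31 < 37
add 10: shortest ending here [6, 3, 10, 12, 10] sum 41, len 5
add 1: shortest ending here [6, 3, 10, 12, 10, 1] sum 42, len 6
add 11: shortest ending here [10, 12, 10, 1, 11] sum 44, len 5
add 6: shortest ending here [12, 10, 1, 11, 6] sum 40, len 5
add 5: shortest ending here [12, 10, 1, 11, 6, 5] sum 45, len 6
add 6: shortest ending here [10, 1, 11, 6, 5, 6] sum 39, len 6
add 3: shortest ending here [10, 1, 11, 6, 5, 6, 3] sum 42, len 7
add 8: shortest ending here [11, 6, 5, 6, 3, 8] sum 39, len 6
add 9: shortest ending here [6, 5, 6, 3, 8, 9] sum 37, len 6
add 2: shortest ending here [6, 5, 6, 3, 8, 9, 2] sum 39, len 7
add 11: shortest ending here [6, 3, 8, 9, 2, 11] sum 39, len 6
add 3: shortest ending here [6, 3, 8, 9, 2, 11, 3] sum 42, len 7
add 12: shortest ending here [9, 2, 11, 3, 12] sum 37, len 5
Shortest qualifying length: 5.

5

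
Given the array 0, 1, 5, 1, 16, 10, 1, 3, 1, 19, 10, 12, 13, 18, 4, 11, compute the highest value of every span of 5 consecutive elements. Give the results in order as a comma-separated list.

0 1 5 1 16 → max 16
1 5 1 16 10 → max 16
5 1 16 10 1 → max 16
1 16 10 1 3 → max 16
16 10 1 3 1 → max 16
10 1 3 1 19 → max 19
1 3 1 19 10 → max 19
3 1 19 10 12 → max 19
1 19 10 12 13 → max 19
19 10 12 13 18 → max 19
10 12 13 18 4 → max 18
12 13 18 4 11 → max 18

16, 16, 16, 16, 16, 19, 19, 19, 19, 19, 18, 18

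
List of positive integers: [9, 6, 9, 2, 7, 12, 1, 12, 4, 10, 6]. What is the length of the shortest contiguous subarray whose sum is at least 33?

5

add 9: running sum 9 < 33
add 6: running sum 15 < 33
add 9: running sum 24 < 33
add 2: running sum 26 < 33
add 7: shortest ending here [9, 6, 9, 2, 7] sum 33, len 5
add 12: shortest ending here [6, 9, 2, 7, 12] sum 36, len 5
add 1: shortest ending here [6, 9, 2, 7, 12, 1] sum 37, len 6
add 12: shortest ending here [2, 7, 12, 1, 12] sum 34, len 5
add 4: shortest ending here [7, 12, 1, 12, 4] sum 36, len 5
add 10: shortest ending here [12, 1, 12, 4, 10] sum 39, len 5
add 6: shortest ending here [1, 12, 4, 10, 6] sum 33, len 5
Shortest qualifying length: 5.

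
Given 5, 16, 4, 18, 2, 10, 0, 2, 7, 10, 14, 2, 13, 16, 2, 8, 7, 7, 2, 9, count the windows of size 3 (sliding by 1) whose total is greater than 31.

5 16 4 → sum 25
16 4 18 → sum 38  > 31 ✓
4 18 2 → sum 24
18 2 10 → sum 30
2 10 0 → sum 12
10 0 2 → sum 12
0 2 7 → sum 9
2 7 10 → sum 19
7 10 14 → sum 31
10 14 2 → sum 26
14 2 13 → sum 29
2 13 16 → sum 31
13 16 2 → sum 31
16 2 8 → sum 26
2 8 7 → sum 17
8 7 7 → sum 22
7 7 2 → sum 16
7 2 9 → sum 18
1 window satisfy the condition.

1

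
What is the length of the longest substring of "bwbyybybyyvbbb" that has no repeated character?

[b] len 1
[b, w] len 2
[w, b] len 2
[w, b, y] len 3
[y] len 1
[y, b] len 2
[b, y] len 2
[y, b] len 2
[b, y] len 2
[y] len 1
[y, v] len 2
[y, v, b] len 3
[b] len 1
[b] len 1
Longest all-distinct length: 3.

3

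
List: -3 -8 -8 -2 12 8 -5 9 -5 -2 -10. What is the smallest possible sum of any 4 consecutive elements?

-21

Window sums for each of the 8 positions:
(-3, -8, -8, -2) → sum -21
(-8, -8, -2, 12) → sum -6
(-8, -2, 12, 8) → sum 10
(-2, 12, 8, -5) → sum 13
(12, 8, -5, 9) → sum 24
(8, -5, 9, -5) → sum 7
(-5, 9, -5, -2) → sum -3
(9, -5, -2, -10) → sum -8
Smallest of these is -21.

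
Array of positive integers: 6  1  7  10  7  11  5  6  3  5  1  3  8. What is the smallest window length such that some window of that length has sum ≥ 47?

Extend right; whenever the sum reaches 47, record the length and shrink from the left:
add 6: running sum 6 < 47
add 1: running sum 7 < 47
add 7: running sum 14 < 47
add 10: running sum 24 < 47
add 7: running sum 31 < 47
add 11: running sum 42 < 47
end 6: [6, 1, 7, 10, 7, 11, 5] sum 47, len 7
end 7: [1, 7, 10, 7, 11, 5, 6] sum 47, len 7
end 8: [7, 10, 7, 11, 5, 6, 3] sum 49, len 7
end 9: [10, 7, 11, 5, 6, 3, 5] sum 47, len 7
end 10: [10, 7, 11, 5, 6, 3, 5, 1] sum 48, len 8
end 11: [10, 7, 11, 5, 6, 3, 5, 1, 3] sum 51, len 9
end 12: [7, 11, 5, 6, 3, 5, 1, 3, 8] sum 49, len 9
Shortest qualifying length: 7.

7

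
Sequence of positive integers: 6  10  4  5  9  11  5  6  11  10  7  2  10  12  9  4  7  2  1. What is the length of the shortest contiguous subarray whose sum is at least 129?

add 6: running sum 6 < 129
add 10: running sum 16 < 129
add 4: running sum 20 < 129
add 5: running sum 25 < 129
add 9: running sum 34 < 129
add 11: running sum 45 < 129
add 5: running sum 50 < 129
add 6: running sum 56 < 129
add 11: running sum 67 < 129
add 10: running sum 77 < 129
add 7: running sum 84 < 129
add 2: running sum 86 < 129
add 10: running sum 96 < 129
add 12: running sum 108 < 129
add 9: running sum 117 < 129
add 4: running sum 121 < 129
add 7: running sum 128 < 129
end 17: [6, 10, 4, 5, 9, 11, 5, 6, 11, 10, 7, 2, 10, 12, 9, 4, 7, 2] sum 130, len 18
end 18: [6, 10, 4, 5, 9, 11, 5, 6, 11, 10, 7, 2, 10, 12, 9, 4, 7, 2, 1] sum 131, len 19
Shortest qualifying length: 18.

18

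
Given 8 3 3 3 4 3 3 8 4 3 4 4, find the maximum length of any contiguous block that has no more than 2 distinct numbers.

Extend right; when distinct count exceeds 2, shrink from the left:
add 8: window [8] (1 distinct), len 1
add 3: window [8, 3] (2 distinct), len 2
add 3: window [8, 3, 3] (2 distinct), len 3
add 3: window [8, 3, 3, 3] (2 distinct), len 4
add 4: window [3, 3, 3, 4] (2 distinct), len 4
add 3: window [3, 3, 3, 4, 3] (2 distinct), len 5
add 3: window [3, 3, 3, 4, 3, 3] (2 distinct), len 6
add 8: window [3, 3, 8] (2 distinct), len 3
add 4: window [8, 4] (2 distinct), len 2
add 3: window [4, 3] (2 distinct), len 2
add 4: window [4, 3, 4] (2 distinct), len 3
add 4: window [4, 3, 4, 4] (2 distinct), len 4
Longest length with ≤2 distinct: 6.

6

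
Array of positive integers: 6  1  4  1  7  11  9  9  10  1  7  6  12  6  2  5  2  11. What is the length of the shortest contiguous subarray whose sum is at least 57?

add 6: running sum 6 < 57
add 1: running sum 7 < 57
add 4: running sum 11 < 57
add 1: running sum 12 < 57
add 7: running sum 19 < 57
add 11: running sum 30 < 57
add 9: running sum 39 < 57
add 9: running sum 48 < 57
add 10: shortest ending here [6, 1, 4, 1, 7, 11, 9, 9, 10] sum 58, len 9
add 1: shortest ending here [6, 1, 4, 1, 7, 11, 9, 9, 10, 1] sum 59, len 10
add 7: shortest ending here [4, 1, 7, 11, 9, 9, 10, 1, 7] sum 59, len 9
add 6: shortest ending here [7, 11, 9, 9, 10, 1, 7, 6] sum 60, len 8
add 12: shortest ending here [11, 9, 9, 10, 1, 7, 6, 12] sum 65, len 8
add 6: shortest ending here [9, 9, 10, 1, 7, 6, 12, 6] sum 60, len 8
add 2: shortest ending here [9, 9, 10, 1, 7, 6, 12, 6, 2] sum 62, len 9
add 5: shortest ending here [9, 10, 1, 7, 6, 12, 6, 2, 5] sum 58, len 9
add 2: shortest ending here [9, 10, 1, 7, 6, 12, 6, 2, 5, 2] sum 60, len 10
add 11: shortest ending here [10, 1, 7, 6, 12, 6, 2, 5, 2, 11] sum 62, len 10
Shortest qualifying length: 8.

8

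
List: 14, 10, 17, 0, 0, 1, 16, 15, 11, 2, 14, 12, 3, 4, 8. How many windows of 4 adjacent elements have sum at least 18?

11

[14, 10, 17, 0] → sum 41  ≥ 18 ✓
[10, 17, 0, 0] → sum 27  ≥ 18 ✓
[17, 0, 0, 1] → sum 18  ≥ 18 ✓
[0, 0, 1, 16] → sum 17
[0, 1, 16, 15] → sum 32  ≥ 18 ✓
[1, 16, 15, 11] → sum 43  ≥ 18 ✓
[16, 15, 11, 2] → sum 44  ≥ 18 ✓
[15, 11, 2, 14] → sum 42  ≥ 18 ✓
[11, 2, 14, 12] → sum 39  ≥ 18 ✓
[2, 14, 12, 3] → sum 31  ≥ 18 ✓
[14, 12, 3, 4] → sum 33  ≥ 18 ✓
[12, 3, 4, 8] → sum 27  ≥ 18 ✓
11 windows satisfy the condition.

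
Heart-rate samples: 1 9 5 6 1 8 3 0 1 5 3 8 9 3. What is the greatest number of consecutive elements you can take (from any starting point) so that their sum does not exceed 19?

6

add 1: [1] sum 1, len 1
add 9: [1, 9] sum 10, len 2
add 5: [1, 9, 5] sum 15, len 3
add 6: [5, 6] sum 11, len 2
add 1: [5, 6, 1] sum 12, len 3
add 8: [6, 1, 8] sum 15, len 3
add 3: [6, 1, 8, 3] sum 18, len 4
add 0: [6, 1, 8, 3, 0] sum 18, len 5
add 1: [6, 1, 8, 3, 0, 1] sum 19, len 6
add 5: [1, 8, 3, 0, 1, 5] sum 18, len 6
add 3: [3, 0, 1, 5, 3] sum 12, len 5
add 8: [0, 1, 5, 3, 8] sum 17, len 5
add 9: [8, 9] sum 17, len 2
add 3: [9, 3] sum 12, len 2
Longest length seen: 6.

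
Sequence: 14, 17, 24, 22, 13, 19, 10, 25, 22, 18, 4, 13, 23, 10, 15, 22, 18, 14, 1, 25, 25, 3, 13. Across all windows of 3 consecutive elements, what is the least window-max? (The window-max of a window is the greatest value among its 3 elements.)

18

Each size-3 window and its max:
14 17 24 → max 24
17 24 22 → max 24
24 22 13 → max 24
22 13 19 → max 22
13 19 10 → max 19
19 10 25 → max 25
10 25 22 → max 25
25 22 18 → max 25
22 18 4 → max 22
18 4 13 → max 18
4 13 23 → max 23
13 23 10 → max 23
23 10 15 → max 23
10 15 22 → max 22
15 22 18 → max 22
22 18 14 → max 22
18 14 1 → max 18
14 1 25 → max 25
1 25 25 → max 25
25 25 3 → max 25
25 3 13 → max 25
Least of these is 18.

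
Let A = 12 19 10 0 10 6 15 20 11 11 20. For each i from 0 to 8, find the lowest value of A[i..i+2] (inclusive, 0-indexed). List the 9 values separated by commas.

Sliding a size-3 window across the 11 values:
12 19 10 → min 10
19 10 0 → min 0
10 0 10 → min 0
0 10 6 → min 0
10 6 15 → min 6
6 15 20 → min 6
15 20 11 → min 11
20 11 11 → min 11
11 11 20 → min 11

10, 0, 0, 0, 6, 6, 11, 11, 11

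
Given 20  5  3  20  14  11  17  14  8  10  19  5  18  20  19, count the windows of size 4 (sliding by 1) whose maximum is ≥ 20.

[20, 5, 3, 20] → max 20  ≥ 20 ✓
[5, 3, 20, 14] → max 20  ≥ 20 ✓
[3, 20, 14, 11] → max 20  ≥ 20 ✓
[20, 14, 11, 17] → max 20  ≥ 20 ✓
[14, 11, 17, 14] → max 17
[11, 17, 14, 8] → max 17
[17, 14, 8, 10] → max 17
[14, 8, 10, 19] → max 19
[8, 10, 19, 5] → max 19
[10, 19, 5, 18] → max 19
[19, 5, 18, 20] → max 20  ≥ 20 ✓
[5, 18, 20, 19] → max 20  ≥ 20 ✓
6 windows satisfy the condition.

6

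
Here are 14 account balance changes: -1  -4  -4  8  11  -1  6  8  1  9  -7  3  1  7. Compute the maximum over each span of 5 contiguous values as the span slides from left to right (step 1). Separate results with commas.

11, 11, 11, 11, 11, 9, 9, 9, 9, 9

[-1, -4, -4, 8, 11] → max 11
[-4, -4, 8, 11, -1] → max 11
[-4, 8, 11, -1, 6] → max 11
[8, 11, -1, 6, 8] → max 11
[11, -1, 6, 8, 1] → max 11
[-1, 6, 8, 1, 9] → max 9
[6, 8, 1, 9, -7] → max 9
[8, 1, 9, -7, 3] → max 9
[1, 9, -7, 3, 1] → max 9
[9, -7, 3, 1, 7] → max 9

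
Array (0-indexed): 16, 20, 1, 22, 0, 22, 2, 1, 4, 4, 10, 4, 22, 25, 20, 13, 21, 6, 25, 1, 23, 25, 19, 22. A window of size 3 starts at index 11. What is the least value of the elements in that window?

Elements at indices 11..13: 4, 22, 25
min(4, 22, 25) = 4

4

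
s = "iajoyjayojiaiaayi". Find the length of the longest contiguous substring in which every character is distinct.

5

add i: [i] len 1
add a: [i, a] len 2
add j: [i, a, j] len 3
add o: [i, a, j, o] len 4
add y: [i, a, j, o, y] len 5
add j (repeat j, move left end past it): [o, y, j] len 3
add a: [o, y, j, a] len 4
add y (repeat y, move left end past it): [j, a, y] len 3
add o: [j, a, y, o] len 4
add j (repeat j, move left end past it): [a, y, o, j] len 4
add i: [a, y, o, j, i] len 5
add a (repeat a, move left end past it): [y, o, j, i, a] len 5
add i (repeat i, move left end past it): [a, i] len 2
add a (repeat a, move left end past it): [i, a] len 2
add a (repeat a, move left end past it): [a] len 1
add y: [a, y] len 2
add i: [a, y, i] len 3
Longest all-distinct length: 5.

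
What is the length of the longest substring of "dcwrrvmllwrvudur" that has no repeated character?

add d: [d] len 1
add c: [d, c] len 2
add w: [d, c, w] len 3
add r: [d, c, w, r] len 4
add r (repeat r, move left end past it): [r] len 1
add v: [r, v] len 2
add m: [r, v, m] len 3
add l: [r, v, m, l] len 4
add l (repeat l, move left end past it): [l] len 1
add w: [l, w] len 2
add r: [l, w, r] len 3
add v: [l, w, r, v] len 4
add u: [l, w, r, v, u] len 5
add d: [l, w, r, v, u, d] len 6
add u (repeat u, move left end past it): [d, u] len 2
add r: [d, u, r] len 3
Longest all-distinct length: 6.

6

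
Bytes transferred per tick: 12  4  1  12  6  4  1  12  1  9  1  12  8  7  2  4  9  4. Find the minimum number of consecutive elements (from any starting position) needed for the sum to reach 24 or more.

3

add 12: running sum 12 < 24
add 4: running sum 16 < 24
add 1: running sum 17 < 24
end 3: [12, 4, 1, 12] sum 29, len 4
end 4: [12, 4, 1, 12, 6] sum 35, len 5
end 5: [4, 1, 12, 6, 4] sum 27, len 5
end 6: [1, 12, 6, 4, 1] sum 24, len 5
end 7: [12, 6, 4, 1, 12] sum 35, len 5
end 8: [6, 4, 1, 12, 1] sum 24, len 5
end 9: [4, 1, 12, 1, 9] sum 27, len 5
end 10: [1, 12, 1, 9, 1] sum 24, len 5
end 11: [12, 1, 9, 1, 12] sum 35, len 5
end 12: [9, 1, 12, 8] sum 30, len 4
end 13: [12, 8, 7] sum 27, len 3
end 14: [12, 8, 7, 2] sum 29, len 4
end 15: [12, 8, 7, 2, 4] sum 33, len 5
end 16: [8, 7, 2, 4, 9] sum 30, len 5
end 17: [7, 2, 4, 9, 4] sum 26, len 5
Shortest qualifying length: 3.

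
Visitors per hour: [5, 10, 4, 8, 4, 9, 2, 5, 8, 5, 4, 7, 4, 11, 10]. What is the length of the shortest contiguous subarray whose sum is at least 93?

15

add 5: running sum 5 < 93
add 10: running sum 15 < 93
add 4: running sum 19 < 93
add 8: running sum 27 < 93
add 4: running sum 31 < 93
add 9: running sum 40 < 93
add 2: running sum 42 < 93
add 5: running sum 47 < 93
add 8: running sum 55 < 93
add 5: running sum 60 < 93
add 4: running sum 64 < 93
add 7: running sum 71 < 93
add 4: running sum 75 < 93
add 11: running sum 86 < 93
add 10: shortest ending here [5, 10, 4, 8, 4, 9, 2, 5, 8, 5, 4, 7, 4, 11, 10] sum 96, len 15
Shortest qualifying length: 15.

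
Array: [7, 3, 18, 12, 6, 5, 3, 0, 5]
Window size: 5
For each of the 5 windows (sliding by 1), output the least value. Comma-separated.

3, 3, 3, 0, 0

(7, 3, 18, 12, 6) → min 3
(3, 18, 12, 6, 5) → min 3
(18, 12, 6, 5, 3) → min 3
(12, 6, 5, 3, 0) → min 0
(6, 5, 3, 0, 5) → min 0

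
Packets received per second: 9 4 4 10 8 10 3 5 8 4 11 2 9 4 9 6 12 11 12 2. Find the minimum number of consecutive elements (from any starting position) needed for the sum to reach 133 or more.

19

Extend right; whenever the sum reaches 133, record the length and shrink from the left:
add 9: running sum 9 < 133
add 4: running sum 13 < 133
add 4: running sum 17 < 133
add 10: running sum 27 < 133
add 8: running sum 35 < 133
add 10: running sum 45 < 133
add 3: running sum 48 < 133
add 5: running sum 53 < 133
add 8: running sum 61 < 133
add 4: running sum 65 < 133
add 11: running sum 76 < 133
add 2: running sum 78 < 133
add 9: running sum 87 < 133
add 4: running sum 91 < 133
add 9: running sum 100 < 133
add 6: running sum 106 < 133
add 12: running sum 118 < 133
add 11: running sum 129 < 133
end 18: [9, 4, 4, 10, 8, 10, 3, 5, 8, 4, 11, 2, 9, 4, 9, 6, 12, 11, 12] sum 141, len 19
end 19: [4, 4, 10, 8, 10, 3, 5, 8, 4, 11, 2, 9, 4, 9, 6, 12, 11, 12, 2] sum 134, len 19
Shortest qualifying length: 19.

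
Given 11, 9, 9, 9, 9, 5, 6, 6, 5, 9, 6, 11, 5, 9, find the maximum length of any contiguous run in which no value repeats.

4

add 11: [11] len 1
add 9: [11, 9] len 2
add 9 (repeat 9, move left end past it): [9] len 1
add 9 (repeat 9, move left end past it): [9] len 1
add 9 (repeat 9, move left end past it): [9] len 1
add 5: [9, 5] len 2
add 6: [9, 5, 6] len 3
add 6 (repeat 6, move left end past it): [6] len 1
add 5: [6, 5] len 2
add 9: [6, 5, 9] len 3
add 6 (repeat 6, move left end past it): [5, 9, 6] len 3
add 11: [5, 9, 6, 11] len 4
add 5 (repeat 5, move left end past it): [9, 6, 11, 5] len 4
add 9 (repeat 9, move left end past it): [6, 11, 5, 9] len 4
Longest all-distinct length: 4.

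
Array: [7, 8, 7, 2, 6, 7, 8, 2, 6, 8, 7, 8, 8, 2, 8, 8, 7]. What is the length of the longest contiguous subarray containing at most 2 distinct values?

5

add 7: window [7] (1 distinct), len 1
add 8: window [7, 8] (2 distinct), len 2
add 7: window [7, 8, 7] (2 distinct), len 3
add 2: window [7, 2] (2 distinct), len 2
add 6: window [2, 6] (2 distinct), len 2
add 7: window [6, 7] (2 distinct), len 2
add 8: window [7, 8] (2 distinct), len 2
add 2: window [8, 2] (2 distinct), len 2
add 6: window [2, 6] (2 distinct), len 2
add 8: window [6, 8] (2 distinct), len 2
add 7: window [8, 7] (2 distinct), len 2
add 8: window [8, 7, 8] (2 distinct), len 3
add 8: window [8, 7, 8, 8] (2 distinct), len 4
add 2: window [8, 8, 2] (2 distinct), len 3
add 8: window [8, 8, 2, 8] (2 distinct), len 4
add 8: window [8, 8, 2, 8, 8] (2 distinct), len 5
add 7: window [8, 8, 7] (2 distinct), len 3
Longest length with ≤2 distinct: 5.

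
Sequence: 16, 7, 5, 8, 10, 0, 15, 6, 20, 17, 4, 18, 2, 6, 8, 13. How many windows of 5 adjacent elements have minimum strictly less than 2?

16 7 5 8 10 → min 5
7 5 8 10 0 → min 0  < 2 ✓
5 8 10 0 15 → min 0  < 2 ✓
8 10 0 15 6 → min 0  < 2 ✓
10 0 15 6 20 → min 0  < 2 ✓
0 15 6 20 17 → min 0  < 2 ✓
15 6 20 17 4 → min 4
6 20 17 4 18 → min 4
20 17 4 18 2 → min 2
17 4 18 2 6 → min 2
4 18 2 6 8 → min 2
18 2 6 8 13 → min 2
5 windows satisfy the condition.

5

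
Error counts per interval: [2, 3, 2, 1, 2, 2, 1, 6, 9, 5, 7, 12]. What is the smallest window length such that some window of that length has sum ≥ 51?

add 2: running sum 2 < 51
add 3: running sum 5 < 51
add 2: running sum 7 < 51
add 1: running sum 8 < 51
add 2: running sum 10 < 51
add 2: running sum 12 < 51
add 1: running sum 13 < 51
add 6: running sum 19 < 51
add 9: running sum 28 < 51
add 5: running sum 33 < 51
add 7: running sum 40 < 51
add 12: shortest ending here [2, 3, 2, 1, 2, 2, 1, 6, 9, 5, 7, 12] sum 52, len 12
Shortest qualifying length: 12.

12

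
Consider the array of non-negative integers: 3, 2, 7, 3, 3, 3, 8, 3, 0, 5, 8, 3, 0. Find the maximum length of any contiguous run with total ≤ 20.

6

[3] sum 3 len 1
[3, 2] sum 5 len 2
[3, 2, 7] sum 12 len 3
[3, 2, 7, 3] sum 15 len 4
[3, 2, 7, 3, 3] sum 18 len 5
[2, 7, 3, 3, 3] sum 18 len 5
[3, 3, 3, 8] sum 17 len 4
[3, 3, 3, 8, 3] sum 20 len 5
[3, 3, 3, 8, 3, 0] sum 20 len 6
[3, 8, 3, 0, 5] sum 19 len 5
[3, 0, 5, 8] sum 16 len 4
[3, 0, 5, 8, 3] sum 19 len 5
[3, 0, 5, 8, 3, 0] sum 19 len 6
Longest length seen: 6.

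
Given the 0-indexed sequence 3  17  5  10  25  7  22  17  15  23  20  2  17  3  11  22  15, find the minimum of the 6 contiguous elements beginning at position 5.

7

Elements at indices 5..10: 7, 22, 17, 15, 23, 20
min(7, 22, 17, 15, 23, 20) = 7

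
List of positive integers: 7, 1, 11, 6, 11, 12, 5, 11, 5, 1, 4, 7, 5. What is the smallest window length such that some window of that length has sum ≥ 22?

add 7: running sum 7 < 22
add 1: running sum 8 < 22
add 11: running sum 19 < 22
end 3: [7, 1, 11, 6] sum 25, len 4
end 4: [11, 6, 11] sum 28, len 3
end 5: [11, 12] sum 23, len 2
end 6: [11, 12, 5] sum 28, len 3
end 7: [12, 5, 11] sum 28, len 3
end 8: [12, 5, 11, 5] sum 33, len 4
end 9: [5, 11, 5, 1] sum 22, len 4
end 10: [5, 11, 5, 1, 4] sum 26, len 5
end 11: [11, 5, 1, 4, 7] sum 28, len 5
end 12: [5, 1, 4, 7, 5] sum 22, len 5
Shortest qualifying length: 2.

2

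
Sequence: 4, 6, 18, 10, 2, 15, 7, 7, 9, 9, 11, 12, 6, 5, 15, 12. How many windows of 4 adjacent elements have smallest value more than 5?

5

(4, 6, 18, 10) → min 4
(6, 18, 10, 2) → min 2
(18, 10, 2, 15) → min 2
(10, 2, 15, 7) → min 2
(2, 15, 7, 7) → min 2
(15, 7, 7, 9) → min 7  > 5 ✓
(7, 7, 9, 9) → min 7  > 5 ✓
(7, 9, 9, 11) → min 7  > 5 ✓
(9, 9, 11, 12) → min 9  > 5 ✓
(9, 11, 12, 6) → min 6  > 5 ✓
(11, 12, 6, 5) → min 5
(12, 6, 5, 15) → min 5
(6, 5, 15, 12) → min 5
5 windows satisfy the condition.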